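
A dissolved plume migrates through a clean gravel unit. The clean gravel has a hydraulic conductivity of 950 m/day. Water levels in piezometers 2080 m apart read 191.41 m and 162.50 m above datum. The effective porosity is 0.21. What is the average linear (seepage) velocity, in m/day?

62.9

Hydraulic gradient i = (191.41 − 162.50) / 2080 = 28.91 / 2080 = 0.01390.
Darcy flux q = K · i = 950.0 × 0.01390 = 13.20 m/day.
Seepage velocity v = q / n_e = 13.20 / 0.21 = 62.88 m/day.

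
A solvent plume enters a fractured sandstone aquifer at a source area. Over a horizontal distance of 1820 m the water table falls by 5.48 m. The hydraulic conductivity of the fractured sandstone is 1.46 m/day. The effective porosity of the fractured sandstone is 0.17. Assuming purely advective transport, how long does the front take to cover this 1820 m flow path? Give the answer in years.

Hydraulic gradient i = Δh / L = 5.48 / 1820 = 0.003011.
Darcy flux q = K · i = 1.460 × 0.003011 = 0.004396 m/day.
Seepage velocity v = q / n_e = 0.004396 / 0.17 = 0.02586 m/day.
Travel time t = L / v = 1820 / 0.02586 = 70381 days = 192.7 years.

193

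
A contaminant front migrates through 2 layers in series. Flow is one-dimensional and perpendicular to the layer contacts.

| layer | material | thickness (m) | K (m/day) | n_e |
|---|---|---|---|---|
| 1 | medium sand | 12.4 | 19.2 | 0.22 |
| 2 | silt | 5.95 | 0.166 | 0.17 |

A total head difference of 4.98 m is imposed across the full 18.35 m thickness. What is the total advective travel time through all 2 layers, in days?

27.4

With flow normal to the layers, continuity requires the same specific discharge q through every layer.
Σ(b_i/K_i) = 12.4/19.2 + 5.95/0.166 = 36.49 d.
q = Δh / Σ(b_i/K_i) = 4.98 / 36.49 = 0.1365 m/day.
In each layer the seepage velocity is v_i = q/n_i, so the layer transit time is t_i = b_i·n_i / q:
  layer 1 (medium sand): t_1 = 12.4 × 0.22 / 0.1365 = 19.99 d
  layer 2 (silt): t_2 = 5.95 × 0.17 / 0.1365 = 7.411 d
Total t = Σ t_i = 27.40 days.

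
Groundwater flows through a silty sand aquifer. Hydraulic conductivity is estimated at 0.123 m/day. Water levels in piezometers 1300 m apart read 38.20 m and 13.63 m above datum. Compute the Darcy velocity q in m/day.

Hydraulic gradient i = (38.20 − 13.63) / 1300 = 24.57 / 1300 = 0.01890.
Specific discharge q = K · i = 0.1230 × 0.01890 = 0.002325 m/day.

0.00232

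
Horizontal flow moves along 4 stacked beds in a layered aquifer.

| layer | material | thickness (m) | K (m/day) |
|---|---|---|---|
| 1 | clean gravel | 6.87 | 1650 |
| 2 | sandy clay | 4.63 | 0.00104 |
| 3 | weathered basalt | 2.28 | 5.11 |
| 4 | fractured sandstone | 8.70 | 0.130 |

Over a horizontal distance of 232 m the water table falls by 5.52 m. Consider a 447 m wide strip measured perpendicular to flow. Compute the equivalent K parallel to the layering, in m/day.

505

Flow is parallel to layering, so each bed carries its own Darcy discharge and the transmissivities add.
Σ(K_i·b_i) = 1650×6.87 + 0.00104×4.63 + 5.11×2.28 + 0.130×8.70 = 11348 m²/day.
Total thickness b = 22.48 m, so K_eq = Σ(K_i·b_i)/b = 504.8 m/day.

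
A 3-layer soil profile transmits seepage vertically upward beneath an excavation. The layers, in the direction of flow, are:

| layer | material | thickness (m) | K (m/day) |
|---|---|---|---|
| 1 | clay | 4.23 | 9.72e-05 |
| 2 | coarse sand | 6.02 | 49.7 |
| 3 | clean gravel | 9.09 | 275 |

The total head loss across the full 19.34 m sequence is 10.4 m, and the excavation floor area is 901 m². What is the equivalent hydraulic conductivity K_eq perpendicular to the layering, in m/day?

0.000444

Flow is perpendicular to layering, so the layers act in series and the equivalent K is the thickness-weighted harmonic mean.
Total thickness L = 4.23 + 6.02 + 9.09 = 19.34 m.
Σ(b_i/K_i) = 4.23/9.72e-05 + 6.02/49.7 + 9.09/275 = 43519 d.
K_eq = L / Σ(b_i/K_i) = 19.34 / 43519 = 0.0004444 m/day.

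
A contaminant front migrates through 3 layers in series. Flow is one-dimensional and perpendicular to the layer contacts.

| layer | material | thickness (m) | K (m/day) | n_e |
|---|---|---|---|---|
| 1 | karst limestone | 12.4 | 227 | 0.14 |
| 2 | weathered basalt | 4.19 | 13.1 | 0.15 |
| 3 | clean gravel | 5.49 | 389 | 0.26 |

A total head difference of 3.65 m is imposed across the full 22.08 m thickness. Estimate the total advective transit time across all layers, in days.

0.404

With flow normal to the layers, continuity requires the same specific discharge q through every layer.
Σ(b_i/K_i) = 12.4/227 + 4.19/13.1 + 5.49/389 = 0.3886 d.
q = Δh / Σ(b_i/K_i) = 3.65 / 0.3886 = 9.393 m/day.
In each layer the seepage velocity is v_i = q/n_i, so the layer transit time is t_i = b_i·n_i / q:
  layer 1 (karst limestone): t_1 = 12.4 × 0.14 / 9.393 = 0.1848 d
  layer 2 (weathered basalt): t_2 = 4.19 × 0.15 / 9.393 = 0.06691 d
  layer 3 (clean gravel): t_3 = 5.49 × 0.26 / 9.393 = 0.1520 d
Total t = Σ t_i = 0.4037 days.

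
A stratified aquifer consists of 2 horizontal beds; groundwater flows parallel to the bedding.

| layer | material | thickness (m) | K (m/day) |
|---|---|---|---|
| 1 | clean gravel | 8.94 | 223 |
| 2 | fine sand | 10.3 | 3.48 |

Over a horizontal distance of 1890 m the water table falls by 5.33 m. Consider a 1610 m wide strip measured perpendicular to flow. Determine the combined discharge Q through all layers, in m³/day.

9210

Flow is parallel to layering, so each bed carries its own Darcy discharge and the transmissivities add.
Σ(K_i·b_i) = 223×8.94 + 3.48×10.3 = 2029 m²/day.
Hydraulic gradient i = Δh / L = 5.33 / 1890 = 0.002820.
Q = Σ(K_i·b_i) · W · i = 2029 × 1610 × 0.002820 = 9215 m³/day.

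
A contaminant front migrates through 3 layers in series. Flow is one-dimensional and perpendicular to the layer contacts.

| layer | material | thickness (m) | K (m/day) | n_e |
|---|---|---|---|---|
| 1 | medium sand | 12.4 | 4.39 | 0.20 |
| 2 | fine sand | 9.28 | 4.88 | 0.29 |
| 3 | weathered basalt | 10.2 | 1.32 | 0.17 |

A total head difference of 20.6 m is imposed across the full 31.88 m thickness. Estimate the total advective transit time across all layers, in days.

4.17

With flow normal to the layers, continuity requires the same specific discharge q through every layer.
Σ(b_i/K_i) = 12.4/4.39 + 9.28/4.88 + 10.2/1.32 = 12.45 d.
q = Δh / Σ(b_i/K_i) = 20.6 / 12.45 = 1.654 m/day.
In each layer the seepage velocity is v_i = q/n_i, so the layer transit time is t_i = b_i·n_i / q:
  layer 1 (medium sand): t_1 = 12.4 × 0.20 / 1.654 = 1.499 d
  layer 2 (fine sand): t_2 = 9.28 × 0.29 / 1.654 = 1.627 d
  layer 3 (weathered basalt): t_3 = 10.2 × 0.17 / 1.654 = 1.048 d
Total t = Σ t_i = 4.174 days.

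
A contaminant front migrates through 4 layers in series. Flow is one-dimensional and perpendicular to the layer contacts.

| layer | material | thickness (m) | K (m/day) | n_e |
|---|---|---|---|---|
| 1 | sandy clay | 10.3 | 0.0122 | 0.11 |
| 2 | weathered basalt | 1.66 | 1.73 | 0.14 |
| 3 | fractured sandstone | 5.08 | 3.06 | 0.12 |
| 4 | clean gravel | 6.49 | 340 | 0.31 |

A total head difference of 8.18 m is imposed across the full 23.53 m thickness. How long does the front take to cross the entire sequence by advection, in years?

With flow normal to the layers, continuity requires the same specific discharge q through every layer.
Σ(b_i/K_i) = 10.3/0.0122 + 1.66/1.73 + 5.08/3.06 + 6.49/340 = 846.9 d.
q = Δh / Σ(b_i/K_i) = 8.18 / 846.9 = 0.009659 m/day.
In each layer the seepage velocity is v_i = q/n_i, so the layer transit time is t_i = b_i·n_i / q:
  layer 1 (sandy clay): t_1 = 10.3 × 0.11 / 0.009659 = 117.3 d
  layer 2 (weathered basalt): t_2 = 1.66 × 0.14 / 0.009659 = 24.06 d
  layer 3 (fractured sandstone): t_3 = 5.08 × 0.12 / 0.009659 = 63.11 d
  layer 4 (clean gravel): t_4 = 6.49 × 0.31 / 0.009659 = 208.3 d
Total t = Σ t_i = 412.8 days = 1.130 years.

1.13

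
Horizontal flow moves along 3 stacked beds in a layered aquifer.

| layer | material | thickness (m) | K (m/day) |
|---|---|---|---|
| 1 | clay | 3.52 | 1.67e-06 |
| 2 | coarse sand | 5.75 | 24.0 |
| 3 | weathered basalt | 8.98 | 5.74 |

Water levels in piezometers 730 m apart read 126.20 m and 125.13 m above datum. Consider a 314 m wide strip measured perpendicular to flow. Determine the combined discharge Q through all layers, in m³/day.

Flow is parallel to layering, so each bed carries its own Darcy discharge and the transmissivities add.
Σ(K_i·b_i) = 1.67e-06×3.52 + 24.0×5.75 + 5.74×8.98 = 189.5 m²/day.
Hydraulic gradient i = (126.20 − 125.13) / 730 = 1.07 / 730 = 0.001466.
Q = Σ(K_i·b_i) · W · i = 189.5 × 314 × 0.001466 = 87.24 m³/day.

87.2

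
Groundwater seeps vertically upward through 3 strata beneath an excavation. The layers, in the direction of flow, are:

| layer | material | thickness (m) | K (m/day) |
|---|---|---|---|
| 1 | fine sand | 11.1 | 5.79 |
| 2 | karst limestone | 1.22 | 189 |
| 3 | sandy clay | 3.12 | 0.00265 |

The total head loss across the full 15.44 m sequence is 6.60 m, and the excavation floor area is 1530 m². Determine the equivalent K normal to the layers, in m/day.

0.0131

Flow is perpendicular to layering, so the layers act in series and the equivalent K is the thickness-weighted harmonic mean.
Total thickness L = 11.1 + 1.22 + 3.12 = 15.44 m.
Σ(b_i/K_i) = 11.1/5.79 + 1.22/189 + 3.12/0.00265 = 1179 d.
K_eq = L / Σ(b_i/K_i) = 15.44 / 1179 = 0.01309 m/day.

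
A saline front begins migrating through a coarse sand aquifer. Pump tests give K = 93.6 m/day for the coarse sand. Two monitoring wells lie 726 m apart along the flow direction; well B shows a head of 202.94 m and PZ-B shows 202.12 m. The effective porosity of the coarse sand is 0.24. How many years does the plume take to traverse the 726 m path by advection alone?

Hydraulic gradient i = (202.94 − 202.12) / 726 = 0.82 / 726 = 0.001129.
Darcy flux q = K · i = 93.60 × 0.001129 = 0.1057 m/day.
Seepage velocity v = q / n_e = 0.1057 / 0.24 = 0.4405 m/day.
Travel time t = L / v = 726 / 0.4405 = 1648 days = 4.512 years.

4.51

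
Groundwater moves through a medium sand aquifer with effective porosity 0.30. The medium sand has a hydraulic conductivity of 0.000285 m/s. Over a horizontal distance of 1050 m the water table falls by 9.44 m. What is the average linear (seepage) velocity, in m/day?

0.738

Convert K: 0.000285 m/s × 86400 = 24.62 m/day.
Hydraulic gradient i = Δh / L = 9.44 / 1050 = 0.008990.
Darcy flux q = K · i = 24.62 × 0.008990 = 0.2214 m/day.
Seepage velocity v = q / n_e = 0.2214 / 0.30 = 0.7379 m/day.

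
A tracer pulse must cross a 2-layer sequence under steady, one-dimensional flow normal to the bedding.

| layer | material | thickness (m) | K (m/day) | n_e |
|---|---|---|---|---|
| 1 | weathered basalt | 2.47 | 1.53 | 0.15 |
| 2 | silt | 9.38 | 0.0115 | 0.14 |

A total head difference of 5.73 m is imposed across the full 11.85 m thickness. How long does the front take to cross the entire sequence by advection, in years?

With flow normal to the layers, continuity requires the same specific discharge q through every layer.
Σ(b_i/K_i) = 2.47/1.53 + 9.38/0.0115 = 817.3 d.
q = Δh / Σ(b_i/K_i) = 5.73 / 817.3 = 0.007011 m/day.
In each layer the seepage velocity is v_i = q/n_i, so the layer transit time is t_i = b_i·n_i / q:
  layer 1 (weathered basalt): t_1 = 2.47 × 0.15 / 0.007011 = 52.84 d
  layer 2 (silt): t_2 = 9.38 × 0.14 / 0.007011 = 187.3 d
Total t = Σ t_i = 240.1 days = 0.6575 years.

0.657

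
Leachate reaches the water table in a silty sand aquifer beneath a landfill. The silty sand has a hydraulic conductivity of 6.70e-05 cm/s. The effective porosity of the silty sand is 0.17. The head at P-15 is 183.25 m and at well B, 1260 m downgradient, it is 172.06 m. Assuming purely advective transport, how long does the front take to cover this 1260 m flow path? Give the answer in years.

Convert K: 6.70e-05 cm/s × 864 = 0.05789 m/day.
Hydraulic gradient i = (183.25 − 172.06) / 1260 = 11.19 / 1260 = 0.008881.
Darcy flux q = K · i = 0.05789 × 0.008881 = 0.0005141 m/day.
Seepage velocity v = q / n_e = 0.0005141 / 0.17 = 0.003024 m/day.
Travel time t = L / v = 1260 / 0.003024 = 4.166e+05 days = 1141 years.

1140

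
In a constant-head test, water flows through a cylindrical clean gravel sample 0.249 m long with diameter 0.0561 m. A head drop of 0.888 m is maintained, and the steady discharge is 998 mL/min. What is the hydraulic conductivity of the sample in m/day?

Cross-sectional area A = π·(d/2)² = π × (0.0561/2)² = 0.002472 m².
Convert discharge: 998 mL/min = 1.663e-05 m³/s.
Darcy's law rearranged: K = Q·L / (A·Δh) = 1.663e-05 × 0.249 / (0.002472 × 0.888) = 0.001887 m/s = 163.0 m/day.

163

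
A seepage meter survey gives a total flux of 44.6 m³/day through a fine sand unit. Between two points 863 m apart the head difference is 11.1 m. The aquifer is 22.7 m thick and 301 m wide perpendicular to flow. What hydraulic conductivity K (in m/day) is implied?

Cross-sectional area A = 301 × 22.7 = 6833 m².
Hydraulic gradient i = Δh / L = 11.1 / 863 = 0.01286.
From Q = K·A·i, K = Q / (A·i) = 44.6 / (6833 × 0.01286) = 0.5075 m/day.

0.507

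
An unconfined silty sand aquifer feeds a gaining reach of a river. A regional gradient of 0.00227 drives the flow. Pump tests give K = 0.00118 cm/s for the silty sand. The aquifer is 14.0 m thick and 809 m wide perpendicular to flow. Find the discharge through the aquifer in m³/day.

Convert K: 0.00118 cm/s × 864 = 1.020 m/day.
Cross-sectional area A = 809 × 14.0 = 11326 m².
Hydraulic gradient i = 0.00227.
Darcy's law: Q = K · A · i = 1.020 × 11326 × 0.002270 = 26.21 m³/day.

26.2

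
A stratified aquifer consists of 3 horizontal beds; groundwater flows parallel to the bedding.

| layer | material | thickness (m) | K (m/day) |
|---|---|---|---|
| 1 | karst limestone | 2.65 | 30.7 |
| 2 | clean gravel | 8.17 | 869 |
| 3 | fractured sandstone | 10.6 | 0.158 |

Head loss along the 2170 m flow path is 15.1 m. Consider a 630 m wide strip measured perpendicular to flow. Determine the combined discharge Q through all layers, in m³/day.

Flow is parallel to layering, so each bed carries its own Darcy discharge and the transmissivities add.
Σ(K_i·b_i) = 30.7×2.65 + 869×8.17 + 0.158×10.6 = 7183 m²/day.
Hydraulic gradient i = Δh / L = 15.1 / 2170 = 0.006959.
Q = Σ(K_i·b_i) · W · i = 7183 × 630 × 0.006959 = 31488 m³/day.

31500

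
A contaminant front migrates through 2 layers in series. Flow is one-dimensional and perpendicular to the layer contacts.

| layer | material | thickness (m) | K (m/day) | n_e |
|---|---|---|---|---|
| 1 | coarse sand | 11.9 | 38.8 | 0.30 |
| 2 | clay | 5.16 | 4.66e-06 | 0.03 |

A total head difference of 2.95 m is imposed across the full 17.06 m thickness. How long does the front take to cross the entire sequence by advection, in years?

With flow normal to the layers, continuity requires the same specific discharge q through every layer.
Σ(b_i/K_i) = 11.9/38.8 + 5.16/4.66e-06 = 1.107e+06 d.
q = Δh / Σ(b_i/K_i) = 2.95 / 1.107e+06 = 2.664e-06 m/day.
In each layer the seepage velocity is v_i = q/n_i, so the layer transit time is t_i = b_i·n_i / q:
  layer 1 (coarse sand): t_1 = 11.9 × 0.30 / 2.664e-06 = 1.340e+06 d
  layer 2 (clay): t_2 = 5.16 × 0.03 / 2.664e-06 = 58105 d
Total t = Σ t_i = 1.398e+06 days = 3828 years.

3830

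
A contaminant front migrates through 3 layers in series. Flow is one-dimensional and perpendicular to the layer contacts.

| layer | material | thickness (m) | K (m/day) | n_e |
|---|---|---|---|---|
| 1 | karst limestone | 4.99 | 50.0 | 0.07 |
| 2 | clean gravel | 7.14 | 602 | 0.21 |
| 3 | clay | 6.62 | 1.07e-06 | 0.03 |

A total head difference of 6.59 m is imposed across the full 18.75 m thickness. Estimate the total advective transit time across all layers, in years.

5260

With flow normal to the layers, continuity requires the same specific discharge q through every layer.
Σ(b_i/K_i) = 4.99/50.0 + 7.14/602 + 6.62/1.07e-06 = 6.187e+06 d.
q = Δh / Σ(b_i/K_i) = 6.59 / 6.187e+06 = 1.065e-06 m/day.
In each layer the seepage velocity is v_i = q/n_i, so the layer transit time is t_i = b_i·n_i / q:
  layer 1 (karst limestone): t_1 = 4.99 × 0.07 / 1.065e-06 = 3.279e+05 d
  layer 2 (clean gravel): t_2 = 7.14 × 0.21 / 1.065e-06 = 1.408e+06 d
  layer 3 (clay): t_3 = 6.62 × 0.03 / 1.065e-06 = 1.865e+05 d
Total t = Σ t_i = 1.922e+06 days = 5262 years.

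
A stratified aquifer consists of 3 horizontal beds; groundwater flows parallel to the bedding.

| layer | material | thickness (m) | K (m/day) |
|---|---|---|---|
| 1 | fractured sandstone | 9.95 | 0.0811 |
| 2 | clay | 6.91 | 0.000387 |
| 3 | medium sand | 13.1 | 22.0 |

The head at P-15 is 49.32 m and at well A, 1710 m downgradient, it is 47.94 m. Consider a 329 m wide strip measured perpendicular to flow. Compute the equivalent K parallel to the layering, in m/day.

Flow is parallel to layering, so each bed carries its own Darcy discharge and the transmissivities add.
Σ(K_i·b_i) = 0.0811×9.95 + 0.000387×6.91 + 22.0×13.1 = 289.0 m²/day.
Total thickness b = 29.96 m, so K_eq = Σ(K_i·b_i)/b = 9.647 m/day.

9.65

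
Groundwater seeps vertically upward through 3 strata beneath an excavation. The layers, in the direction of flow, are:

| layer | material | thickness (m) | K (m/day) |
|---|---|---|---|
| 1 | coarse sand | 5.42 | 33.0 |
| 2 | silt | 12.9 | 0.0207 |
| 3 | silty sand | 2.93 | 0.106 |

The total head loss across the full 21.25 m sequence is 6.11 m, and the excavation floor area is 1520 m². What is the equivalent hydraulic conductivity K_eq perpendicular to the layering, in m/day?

0.0326

Flow is perpendicular to layering, so the layers act in series and the equivalent K is the thickness-weighted harmonic mean.
Total thickness L = 5.42 + 12.9 + 2.93 = 21.25 m.
Σ(b_i/K_i) = 5.42/33.0 + 12.9/0.0207 + 2.93/0.106 = 651.0 d.
K_eq = L / Σ(b_i/K_i) = 21.25 / 651.0 = 0.03264 m/day.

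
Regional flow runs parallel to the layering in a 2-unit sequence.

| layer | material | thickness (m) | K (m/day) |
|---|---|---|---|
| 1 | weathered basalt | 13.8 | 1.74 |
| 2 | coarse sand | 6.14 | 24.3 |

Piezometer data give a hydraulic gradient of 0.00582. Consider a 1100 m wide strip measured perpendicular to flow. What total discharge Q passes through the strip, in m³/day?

1110

Flow is parallel to layering, so each bed carries its own Darcy discharge and the transmissivities add.
Σ(K_i·b_i) = 1.74×13.8 + 24.3×6.14 = 173.2 m²/day.
Hydraulic gradient i = 0.00582.
Q = Σ(K_i·b_i) · W · i = 173.2 × 1100 × 0.005820 = 1109 m³/day.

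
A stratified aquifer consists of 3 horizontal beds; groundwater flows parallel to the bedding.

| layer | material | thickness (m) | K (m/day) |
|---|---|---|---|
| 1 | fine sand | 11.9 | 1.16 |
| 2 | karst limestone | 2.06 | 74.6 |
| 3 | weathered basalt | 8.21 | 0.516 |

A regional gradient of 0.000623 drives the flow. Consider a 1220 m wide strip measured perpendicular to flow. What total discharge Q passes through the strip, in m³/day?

Flow is parallel to layering, so each bed carries its own Darcy discharge and the transmissivities add.
Σ(K_i·b_i) = 1.16×11.9 + 74.6×2.06 + 0.516×8.21 = 171.7 m²/day.
Hydraulic gradient i = 0.000623.
Q = Σ(K_i·b_i) · W · i = 171.7 × 1220 × 0.0006230 = 130.5 m³/day.

131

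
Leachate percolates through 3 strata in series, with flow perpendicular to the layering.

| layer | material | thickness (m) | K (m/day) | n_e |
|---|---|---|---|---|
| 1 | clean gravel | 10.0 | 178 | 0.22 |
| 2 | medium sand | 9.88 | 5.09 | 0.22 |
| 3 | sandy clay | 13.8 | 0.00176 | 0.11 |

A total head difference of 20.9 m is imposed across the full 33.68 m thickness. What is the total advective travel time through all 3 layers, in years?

6.05

With flow normal to the layers, continuity requires the same specific discharge q through every layer.
Σ(b_i/K_i) = 10.0/178 + 9.88/5.09 + 13.8/0.00176 = 7843 d.
q = Δh / Σ(b_i/K_i) = 20.9 / 7843 = 0.002665 m/day.
In each layer the seepage velocity is v_i = q/n_i, so the layer transit time is t_i = b_i·n_i / q:
  layer 1 (clean gravel): t_1 = 10.0 × 0.22 / 0.002665 = 825.6 d
  layer 2 (medium sand): t_2 = 9.88 × 0.22 / 0.002665 = 815.7 d
  layer 3 (sandy clay): t_3 = 13.8 × 0.11 / 0.002665 = 569.6 d
Total t = Σ t_i = 2211 days = 6.053 years.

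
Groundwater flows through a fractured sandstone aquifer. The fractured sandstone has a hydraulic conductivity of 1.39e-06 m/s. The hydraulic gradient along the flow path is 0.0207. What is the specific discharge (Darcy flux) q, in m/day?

Convert K: 1.39e-06 m/s × 86400 = 0.1201 m/day.
Hydraulic gradient i = 0.0207.
Specific discharge q = K · i = 0.1201 × 0.02070 = 0.002486 m/day.

0.00249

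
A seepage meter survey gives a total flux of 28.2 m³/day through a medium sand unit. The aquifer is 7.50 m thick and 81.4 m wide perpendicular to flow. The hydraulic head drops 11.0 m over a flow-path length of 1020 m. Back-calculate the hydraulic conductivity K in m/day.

4.28

Cross-sectional area A = 81.4 × 7.50 = 610.5 m².
Hydraulic gradient i = Δh / L = 11.0 / 1020 = 0.01078.
From Q = K·A·i, K = Q / (A·i) = 28.2 / (610.5 × 0.01078) = 4.283 m/day.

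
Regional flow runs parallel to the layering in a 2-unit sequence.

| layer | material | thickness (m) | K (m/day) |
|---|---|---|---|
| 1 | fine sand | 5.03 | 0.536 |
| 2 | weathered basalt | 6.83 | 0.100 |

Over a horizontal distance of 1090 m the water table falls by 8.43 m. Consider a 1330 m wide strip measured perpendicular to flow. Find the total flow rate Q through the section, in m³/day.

34.8

Flow is parallel to layering, so each bed carries its own Darcy discharge and the transmissivities add.
Σ(K_i·b_i) = 0.536×5.03 + 0.100×6.83 = 3.379 m²/day.
Hydraulic gradient i = Δh / L = 8.43 / 1090 = 0.007734.
Q = Σ(K_i·b_i) · W · i = 3.379 × 1330 × 0.007734 = 34.76 m³/day.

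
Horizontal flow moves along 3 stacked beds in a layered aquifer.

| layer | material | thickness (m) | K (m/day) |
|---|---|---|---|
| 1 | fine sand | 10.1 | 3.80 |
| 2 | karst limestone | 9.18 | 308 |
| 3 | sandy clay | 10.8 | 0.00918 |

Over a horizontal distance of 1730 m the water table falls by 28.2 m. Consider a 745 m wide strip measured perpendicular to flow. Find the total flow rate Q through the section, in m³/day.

34800

Flow is parallel to layering, so each bed carries its own Darcy discharge and the transmissivities add.
Σ(K_i·b_i) = 3.80×10.1 + 308×9.18 + 0.00918×10.8 = 2866 m²/day.
Hydraulic gradient i = Δh / L = 28.2 / 1730 = 0.01630.
Q = Σ(K_i·b_i) · W · i = 2866 × 745 × 0.01630 = 34804 m³/day.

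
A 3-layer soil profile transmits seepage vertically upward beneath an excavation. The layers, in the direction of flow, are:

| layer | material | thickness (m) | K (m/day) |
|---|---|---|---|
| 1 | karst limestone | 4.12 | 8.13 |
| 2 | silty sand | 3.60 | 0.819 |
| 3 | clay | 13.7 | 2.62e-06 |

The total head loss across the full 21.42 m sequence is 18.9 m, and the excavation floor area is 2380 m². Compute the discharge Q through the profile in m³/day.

Flow is perpendicular to layering, so the layers act in series and the equivalent K is the thickness-weighted harmonic mean.
Total thickness L = 4.12 + 3.60 + 13.7 = 21.42 m.
Σ(b_i/K_i) = 4.12/8.13 + 3.60/0.819 + 13.7/2.62e-06 = 5.229e+06 d.
K_eq = L / Σ(b_i/K_i) = 21.42 / 5.229e+06 = 4.096e-06 m/day.
Q = K_eq · A · (Δh/L) = 4.096e-06 × 2380 × (18.9/21.42) = 0.008602 m³/day.

0.00860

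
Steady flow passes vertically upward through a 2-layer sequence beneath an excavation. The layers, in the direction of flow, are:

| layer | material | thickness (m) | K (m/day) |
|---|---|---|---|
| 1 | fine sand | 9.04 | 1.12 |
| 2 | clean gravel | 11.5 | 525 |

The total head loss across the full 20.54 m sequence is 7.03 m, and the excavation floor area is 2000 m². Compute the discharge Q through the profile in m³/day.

Flow is perpendicular to layering, so the layers act in series and the equivalent K is the thickness-weighted harmonic mean.
Total thickness L = 9.04 + 11.5 = 20.54 m.
Σ(b_i/K_i) = 9.04/1.12 + 11.5/525 = 8.093 d.
K_eq = L / Σ(b_i/K_i) = 20.54 / 8.093 = 2.538 m/day.
Q = K_eq · A · (Δh/L) = 2.538 × 2000 × (7.03/20.54) = 1737 m³/day.

1740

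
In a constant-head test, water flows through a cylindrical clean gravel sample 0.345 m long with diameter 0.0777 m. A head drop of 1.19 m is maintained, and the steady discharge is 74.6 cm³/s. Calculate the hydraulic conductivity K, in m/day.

394

Cross-sectional area A = π·(d/2)² = π × (0.0777/2)² = 0.004742 m².
Convert discharge: 74.6 cm³/s = 7.460e-05 m³/s.
Darcy's law rearranged: K = Q·L / (A·Δh) = 7.460e-05 × 0.345 / (0.004742 × 1.19) = 0.004561 m/s = 394.1 m/day.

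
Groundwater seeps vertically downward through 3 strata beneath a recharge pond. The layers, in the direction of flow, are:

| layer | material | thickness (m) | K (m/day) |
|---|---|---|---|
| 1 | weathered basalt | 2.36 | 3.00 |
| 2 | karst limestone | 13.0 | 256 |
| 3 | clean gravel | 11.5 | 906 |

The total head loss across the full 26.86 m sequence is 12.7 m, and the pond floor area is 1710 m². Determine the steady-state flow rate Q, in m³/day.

Flow is perpendicular to layering, so the layers act in series and the equivalent K is the thickness-weighted harmonic mean.
Total thickness L = 2.36 + 13.0 + 11.5 = 26.86 m.
Σ(b_i/K_i) = 2.36/3.00 + 13.0/256 + 11.5/906 = 0.8501 d.
K_eq = L / Σ(b_i/K_i) = 26.86 / 0.8501 = 31.59 m/day.
Q = K_eq · A · (Δh/L) = 31.59 × 1710 × (12.7/26.86) = 25545 m³/day.

25500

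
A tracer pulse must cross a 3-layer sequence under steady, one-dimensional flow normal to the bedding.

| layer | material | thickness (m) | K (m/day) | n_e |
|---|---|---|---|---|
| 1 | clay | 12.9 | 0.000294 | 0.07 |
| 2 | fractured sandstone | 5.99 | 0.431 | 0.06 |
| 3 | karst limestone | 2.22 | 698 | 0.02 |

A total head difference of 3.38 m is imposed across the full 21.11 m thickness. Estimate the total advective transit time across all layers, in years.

With flow normal to the layers, continuity requires the same specific discharge q through every layer.
Σ(b_i/K_i) = 12.9/0.000294 + 5.99/0.431 + 2.22/698 = 43891 d.
q = Δh / Σ(b_i/K_i) = 3.38 / 43891 = 7.701e-05 m/day.
In each layer the seepage velocity is v_i = q/n_i, so the layer transit time is t_i = b_i·n_i / q:
  layer 1 (clay): t_1 = 12.9 × 0.07 / 7.701e-05 = 11726 d
  layer 2 (fractured sandstone): t_2 = 5.99 × 0.06 / 7.701e-05 = 4667 d
  layer 3 (karst limestone): t_3 = 2.22 × 0.02 / 7.701e-05 = 576.6 d
Total t = Σ t_i = 16970 days = 46.46 years.

46.5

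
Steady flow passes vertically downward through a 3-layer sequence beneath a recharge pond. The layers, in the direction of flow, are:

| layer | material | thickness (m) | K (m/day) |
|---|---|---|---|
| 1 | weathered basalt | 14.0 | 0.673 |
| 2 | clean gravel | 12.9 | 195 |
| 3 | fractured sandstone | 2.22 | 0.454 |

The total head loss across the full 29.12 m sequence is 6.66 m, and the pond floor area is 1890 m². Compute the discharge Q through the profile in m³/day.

489

Flow is perpendicular to layering, so the layers act in series and the equivalent K is the thickness-weighted harmonic mean.
Total thickness L = 14.0 + 12.9 + 2.22 = 29.12 m.
Σ(b_i/K_i) = 14.0/0.673 + 12.9/195 + 2.22/0.454 = 25.76 d.
K_eq = L / Σ(b_i/K_i) = 29.12 / 25.76 = 1.131 m/day.
Q = K_eq · A · (Δh/L) = 1.131 × 1890 × (6.66/29.12) = 488.7 m³/day.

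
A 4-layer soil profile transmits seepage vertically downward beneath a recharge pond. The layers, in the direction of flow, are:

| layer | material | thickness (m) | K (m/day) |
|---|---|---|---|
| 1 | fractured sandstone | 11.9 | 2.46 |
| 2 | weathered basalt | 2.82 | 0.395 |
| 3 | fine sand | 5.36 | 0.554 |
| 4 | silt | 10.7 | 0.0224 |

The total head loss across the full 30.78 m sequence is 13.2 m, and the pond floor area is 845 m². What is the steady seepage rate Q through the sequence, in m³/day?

22.3

Flow is perpendicular to layering, so the layers act in series and the equivalent K is the thickness-weighted harmonic mean.
Total thickness L = 11.9 + 2.82 + 5.36 + 10.7 = 30.78 m.
Σ(b_i/K_i) = 11.9/2.46 + 2.82/0.395 + 5.36/0.554 + 10.7/0.0224 = 499.3 d.
K_eq = L / Σ(b_i/K_i) = 30.78 / 499.3 = 0.06164 m/day.
Q = K_eq · A · (Δh/L) = 0.06164 × 845 × (13.2/30.78) = 22.34 m³/day.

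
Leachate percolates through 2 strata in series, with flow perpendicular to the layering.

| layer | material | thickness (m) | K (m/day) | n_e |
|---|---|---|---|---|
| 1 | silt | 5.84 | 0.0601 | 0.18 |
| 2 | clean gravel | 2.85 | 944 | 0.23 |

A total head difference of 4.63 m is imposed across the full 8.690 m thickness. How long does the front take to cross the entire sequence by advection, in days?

35.8

With flow normal to the layers, continuity requires the same specific discharge q through every layer.
Σ(b_i/K_i) = 5.84/0.0601 + 2.85/944 = 97.17 d.
q = Δh / Σ(b_i/K_i) = 4.63 / 97.17 = 0.04765 m/day.
In each layer the seepage velocity is v_i = q/n_i, so the layer transit time is t_i = b_i·n_i / q:
  layer 1 (silt): t_1 = 5.84 × 0.18 / 0.04765 = 22.06 d
  layer 2 (clean gravel): t_2 = 2.85 × 0.23 / 0.04765 = 13.76 d
Total t = Σ t_i = 35.82 days.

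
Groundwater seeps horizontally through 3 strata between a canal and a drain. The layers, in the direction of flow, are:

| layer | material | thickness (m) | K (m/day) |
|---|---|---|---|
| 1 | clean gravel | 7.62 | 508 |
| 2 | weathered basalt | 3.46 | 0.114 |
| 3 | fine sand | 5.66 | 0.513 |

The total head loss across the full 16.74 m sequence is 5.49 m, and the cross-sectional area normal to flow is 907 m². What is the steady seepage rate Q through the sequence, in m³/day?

120

Flow is perpendicular to layering, so the layers act in series and the equivalent K is the thickness-weighted harmonic mean.
Total thickness L = 7.62 + 3.46 + 5.66 = 16.74 m.
Σ(b_i/K_i) = 7.62/508 + 3.46/0.114 + 5.66/0.513 = 41.40 d.
K_eq = L / Σ(b_i/K_i) = 16.74 / 41.40 = 0.4044 m/day.
Q = K_eq · A · (Δh/L) = 0.4044 × 907 × (5.49/16.74) = 120.3 m³/day.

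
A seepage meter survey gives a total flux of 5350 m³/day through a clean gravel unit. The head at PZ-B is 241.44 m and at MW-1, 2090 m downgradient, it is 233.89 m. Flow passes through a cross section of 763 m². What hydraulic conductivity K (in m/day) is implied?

1940

Hydraulic gradient i = (241.44 − 233.89) / 2090 = 7.55 / 2090 = 0.003612.
From Q = K·A·i, K = Q / (A·i) = 5350 / (763.0 × 0.003612) = 1941 m/day.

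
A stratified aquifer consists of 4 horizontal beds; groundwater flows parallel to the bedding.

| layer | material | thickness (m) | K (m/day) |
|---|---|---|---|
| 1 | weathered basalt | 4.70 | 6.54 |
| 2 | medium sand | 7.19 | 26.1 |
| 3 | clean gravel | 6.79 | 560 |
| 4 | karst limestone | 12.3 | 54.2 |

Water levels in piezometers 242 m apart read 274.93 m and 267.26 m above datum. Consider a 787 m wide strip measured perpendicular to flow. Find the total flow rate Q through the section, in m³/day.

Flow is parallel to layering, so each bed carries its own Darcy discharge and the transmissivities add.
Σ(K_i·b_i) = 6.54×4.70 + 26.1×7.19 + 560×6.79 + 54.2×12.3 = 4687 m²/day.
Hydraulic gradient i = (274.93 − 267.26) / 242 = 7.67 / 242 = 0.03169.
Q = Σ(K_i·b_i) · W · i = 4687 × 787 × 0.03169 = 1.169e+05 m³/day.

117000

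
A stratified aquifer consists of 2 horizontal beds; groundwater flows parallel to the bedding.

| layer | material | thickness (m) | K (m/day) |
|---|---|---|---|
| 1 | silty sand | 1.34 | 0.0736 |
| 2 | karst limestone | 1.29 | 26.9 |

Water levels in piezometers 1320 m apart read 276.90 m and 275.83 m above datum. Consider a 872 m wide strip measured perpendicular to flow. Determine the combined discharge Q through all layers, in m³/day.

24.6

Flow is parallel to layering, so each bed carries its own Darcy discharge and the transmissivities add.
Σ(K_i·b_i) = 0.0736×1.34 + 26.9×1.29 = 34.80 m²/day.
Hydraulic gradient i = (276.90 − 275.83) / 1320 = 1.07 / 1320 = 0.0008106.
Q = Σ(K_i·b_i) · W · i = 34.80 × 872 × 0.0008106 = 24.60 m³/day.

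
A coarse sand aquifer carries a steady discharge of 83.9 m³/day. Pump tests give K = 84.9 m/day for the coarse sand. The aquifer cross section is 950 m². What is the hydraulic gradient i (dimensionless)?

From Q = K·A·i, i = Q / (K·A) = 83.9 / (84.90 × 950.0) = 0.001040.

0.00104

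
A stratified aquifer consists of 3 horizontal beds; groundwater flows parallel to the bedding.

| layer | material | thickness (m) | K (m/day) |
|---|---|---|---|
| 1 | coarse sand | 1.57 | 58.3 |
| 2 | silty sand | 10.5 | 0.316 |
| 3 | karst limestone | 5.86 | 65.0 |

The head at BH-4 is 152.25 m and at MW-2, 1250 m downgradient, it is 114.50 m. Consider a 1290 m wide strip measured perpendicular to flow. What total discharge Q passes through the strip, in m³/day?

18500

Flow is parallel to layering, so each bed carries its own Darcy discharge and the transmissivities add.
Σ(K_i·b_i) = 58.3×1.57 + 0.316×10.5 + 65.0×5.86 = 475.7 m²/day.
Hydraulic gradient i = (152.25 − 114.50) / 1250 = 37.75 / 1250 = 0.03020.
Q = Σ(K_i·b_i) · W · i = 475.7 × 1290 × 0.03020 = 18534 m³/day.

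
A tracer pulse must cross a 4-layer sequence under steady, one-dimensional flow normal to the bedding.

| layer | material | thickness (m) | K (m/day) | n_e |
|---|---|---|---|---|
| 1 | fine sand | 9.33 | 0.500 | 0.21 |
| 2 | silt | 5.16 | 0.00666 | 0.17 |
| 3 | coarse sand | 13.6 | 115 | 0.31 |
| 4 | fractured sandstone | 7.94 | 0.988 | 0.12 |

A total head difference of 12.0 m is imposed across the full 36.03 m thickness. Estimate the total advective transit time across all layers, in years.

With flow normal to the layers, continuity requires the same specific discharge q through every layer.
Σ(b_i/K_i) = 9.33/0.500 + 5.16/0.00666 + 13.6/115 + 7.94/0.988 = 801.6 d.
q = Δh / Σ(b_i/K_i) = 12.0 / 801.6 = 0.01497 m/day.
In each layer the seepage velocity is v_i = q/n_i, so the layer transit time is t_i = b_i·n_i / q:
  layer 1 (fine sand): t_1 = 9.33 × 0.21 / 0.01497 = 130.9 d
  layer 2 (silt): t_2 = 5.16 × 0.17 / 0.01497 = 58.60 d
  layer 3 (coarse sand): t_3 = 13.6 × 0.31 / 0.01497 = 281.6 d
  layer 4 (fractured sandstone): t_4 = 7.94 × 0.12 / 0.01497 = 63.65 d
Total t = Σ t_i = 534.7 days = 1.464 years.

1.46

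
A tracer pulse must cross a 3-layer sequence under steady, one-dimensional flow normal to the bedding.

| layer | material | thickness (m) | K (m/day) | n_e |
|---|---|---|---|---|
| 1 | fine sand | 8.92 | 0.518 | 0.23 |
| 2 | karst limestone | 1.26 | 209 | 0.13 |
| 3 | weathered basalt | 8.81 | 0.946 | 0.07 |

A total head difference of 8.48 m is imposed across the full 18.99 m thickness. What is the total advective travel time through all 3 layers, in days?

With flow normal to the layers, continuity requires the same specific discharge q through every layer.
Σ(b_i/K_i) = 8.92/0.518 + 1.26/209 + 8.81/0.946 = 26.54 d.
q = Δh / Σ(b_i/K_i) = 8.48 / 26.54 = 0.3195 m/day.
In each layer the seepage velocity is v_i = q/n_i, so the layer transit time is t_i = b_i·n_i / q:
  layer 1 (fine sand): t_1 = 8.92 × 0.23 / 0.3195 = 6.421 d
  layer 2 (karst limestone): t_2 = 1.26 × 0.13 / 0.3195 = 0.5126 d
  layer 3 (weathered basalt): t_3 = 8.81 × 0.07 / 0.3195 = 1.930 d
Total t = Σ t_i = 8.863 days.

8.86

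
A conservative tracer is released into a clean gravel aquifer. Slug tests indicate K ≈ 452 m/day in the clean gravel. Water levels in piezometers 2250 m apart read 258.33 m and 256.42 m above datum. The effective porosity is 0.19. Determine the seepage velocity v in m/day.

2.02

Hydraulic gradient i = (258.33 − 256.42) / 2250 = 1.91 / 2250 = 0.0008489.
Darcy flux q = K · i = 452.0 × 0.0008489 = 0.3837 m/day.
Seepage velocity v = q / n_e = 0.3837 / 0.19 = 2.019 m/day.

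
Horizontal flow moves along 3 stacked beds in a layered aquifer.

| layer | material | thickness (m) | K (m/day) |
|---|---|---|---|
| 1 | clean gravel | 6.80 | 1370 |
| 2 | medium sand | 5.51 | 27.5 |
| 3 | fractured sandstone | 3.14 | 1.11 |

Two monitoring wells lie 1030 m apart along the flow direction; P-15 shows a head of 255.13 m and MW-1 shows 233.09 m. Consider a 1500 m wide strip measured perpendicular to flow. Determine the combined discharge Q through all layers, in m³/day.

Flow is parallel to layering, so each bed carries its own Darcy discharge and the transmissivities add.
Σ(K_i·b_i) = 1370×6.80 + 27.5×5.51 + 1.11×3.14 = 9471 m²/day.
Hydraulic gradient i = (255.13 − 233.09) / 1030 = 22.04 / 1030 = 0.02140.
Q = Σ(K_i·b_i) · W · i = 9471 × 1500 × 0.02140 = 3.040e+05 m³/day.

304000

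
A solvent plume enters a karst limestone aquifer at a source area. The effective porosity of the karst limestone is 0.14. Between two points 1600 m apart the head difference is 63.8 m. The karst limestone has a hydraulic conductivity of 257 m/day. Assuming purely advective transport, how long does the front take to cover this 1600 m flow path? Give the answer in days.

21.9

Hydraulic gradient i = Δh / L = 63.8 / 1600 = 0.03988.
Darcy flux q = K · i = 257.0 × 0.03988 = 10.25 m/day.
Seepage velocity v = q / n_e = 10.25 / 0.14 = 73.20 m/day.
Travel time t = L / v = 1600 / 73.20 = 21.86 days.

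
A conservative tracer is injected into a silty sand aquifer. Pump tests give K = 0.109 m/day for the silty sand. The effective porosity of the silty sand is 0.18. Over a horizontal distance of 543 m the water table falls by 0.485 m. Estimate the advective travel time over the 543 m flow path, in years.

2750

Hydraulic gradient i = Δh / L = 0.485 / 543 = 0.0008932.
Darcy flux q = K · i = 0.1090 × 0.0008932 = 9.736e-05 m/day.
Seepage velocity v = q / n_e = 9.736e-05 / 0.18 = 0.0005409 m/day.
Travel time t = L / v = 543 / 0.0005409 = 1.004e+06 days = 2749 years.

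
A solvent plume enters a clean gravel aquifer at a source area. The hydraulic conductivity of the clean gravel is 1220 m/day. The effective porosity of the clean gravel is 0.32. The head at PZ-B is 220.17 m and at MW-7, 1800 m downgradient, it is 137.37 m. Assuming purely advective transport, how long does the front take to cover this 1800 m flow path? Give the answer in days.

Hydraulic gradient i = (220.17 − 137.37) / 1800 = 82.8 / 1800 = 0.04600.
Darcy flux q = K · i = 1220 × 0.04600 = 56.12 m/day.
Seepage velocity v = q / n_e = 56.12 / 0.32 = 175.4 m/day.
Travel time t = L / v = 1800 / 175.4 = 10.26 days.

10.3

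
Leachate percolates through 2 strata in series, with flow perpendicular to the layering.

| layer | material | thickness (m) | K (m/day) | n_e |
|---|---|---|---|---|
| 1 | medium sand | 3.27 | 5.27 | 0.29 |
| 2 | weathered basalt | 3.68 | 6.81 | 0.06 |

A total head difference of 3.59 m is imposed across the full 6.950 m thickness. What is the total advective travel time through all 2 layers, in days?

With flow normal to the layers, continuity requires the same specific discharge q through every layer.
Σ(b_i/K_i) = 3.27/5.27 + 3.68/6.81 = 1.161 d.
q = Δh / Σ(b_i/K_i) = 3.59 / 1.161 = 3.092 m/day.
In each layer the seepage velocity is v_i = q/n_i, so the layer transit time is t_i = b_i·n_i / q:
  layer 1 (medium sand): t_1 = 3.27 × 0.29 / 3.092 = 0.3066 d
  layer 2 (weathered basalt): t_2 = 3.68 × 0.06 / 3.092 = 0.07140 d
Total t = Σ t_i = 0.3780 days.

0.378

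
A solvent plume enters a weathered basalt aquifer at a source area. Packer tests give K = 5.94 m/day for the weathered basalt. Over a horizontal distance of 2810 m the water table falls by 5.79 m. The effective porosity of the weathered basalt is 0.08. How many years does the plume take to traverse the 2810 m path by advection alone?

50.3

Hydraulic gradient i = Δh / L = 5.79 / 2810 = 0.002060.
Darcy flux q = K · i = 5.940 × 0.002060 = 0.01224 m/day.
Seepage velocity v = q / n_e = 0.01224 / 0.08 = 0.1530 m/day.
Travel time t = L / v = 2810 / 0.1530 = 18367 days = 50.29 years.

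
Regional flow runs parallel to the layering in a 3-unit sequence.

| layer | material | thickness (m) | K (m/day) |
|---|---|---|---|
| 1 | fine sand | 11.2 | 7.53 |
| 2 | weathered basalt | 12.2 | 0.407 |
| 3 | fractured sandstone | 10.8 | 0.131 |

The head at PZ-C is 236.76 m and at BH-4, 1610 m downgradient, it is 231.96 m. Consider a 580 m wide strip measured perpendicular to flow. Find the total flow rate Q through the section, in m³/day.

157

Flow is parallel to layering, so each bed carries its own Darcy discharge and the transmissivities add.
Σ(K_i·b_i) = 7.53×11.2 + 0.407×12.2 + 0.131×10.8 = 90.72 m²/day.
Hydraulic gradient i = (236.76 − 231.96) / 1610 = 4.8 / 1610 = 0.002981.
Q = Σ(K_i·b_i) · W · i = 90.72 × 580 × 0.002981 = 156.9 m³/day.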